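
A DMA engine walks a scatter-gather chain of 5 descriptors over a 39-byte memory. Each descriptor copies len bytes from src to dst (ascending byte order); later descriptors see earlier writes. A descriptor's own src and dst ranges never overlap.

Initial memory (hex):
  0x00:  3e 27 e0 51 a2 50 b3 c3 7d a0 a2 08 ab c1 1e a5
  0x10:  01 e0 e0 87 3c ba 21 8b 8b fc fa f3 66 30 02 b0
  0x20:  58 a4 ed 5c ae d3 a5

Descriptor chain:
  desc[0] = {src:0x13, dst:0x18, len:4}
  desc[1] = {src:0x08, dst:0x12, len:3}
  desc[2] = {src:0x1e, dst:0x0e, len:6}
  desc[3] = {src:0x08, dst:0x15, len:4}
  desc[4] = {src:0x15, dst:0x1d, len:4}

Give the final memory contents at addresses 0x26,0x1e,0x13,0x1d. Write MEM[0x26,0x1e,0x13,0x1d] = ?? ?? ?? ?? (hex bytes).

#0 dst[0x18+4] := {0x87,0x3c,0xba,0x21}
#1 dst[0x12+3] := {0x7d,0xa0,0xa2}
#2 dst[0x0e+6] := {0x02,0xb0,0x58,0xa4,0xed,0x5c}
#3 dst[0x15+4] := {0x7d,0xa0,0xa2,0x08}
#4 dst[0x1d+4] := {0x7d,0xa0,0xa2,0x08}
query mem[0x26]=0xa5, mem[0x1e]=0xa0, mem[0x13]=0x5c, mem[0x1d]=0x7d

MEM[0x26,0x1e,0x13,0x1d] = a5 a0 5c 7d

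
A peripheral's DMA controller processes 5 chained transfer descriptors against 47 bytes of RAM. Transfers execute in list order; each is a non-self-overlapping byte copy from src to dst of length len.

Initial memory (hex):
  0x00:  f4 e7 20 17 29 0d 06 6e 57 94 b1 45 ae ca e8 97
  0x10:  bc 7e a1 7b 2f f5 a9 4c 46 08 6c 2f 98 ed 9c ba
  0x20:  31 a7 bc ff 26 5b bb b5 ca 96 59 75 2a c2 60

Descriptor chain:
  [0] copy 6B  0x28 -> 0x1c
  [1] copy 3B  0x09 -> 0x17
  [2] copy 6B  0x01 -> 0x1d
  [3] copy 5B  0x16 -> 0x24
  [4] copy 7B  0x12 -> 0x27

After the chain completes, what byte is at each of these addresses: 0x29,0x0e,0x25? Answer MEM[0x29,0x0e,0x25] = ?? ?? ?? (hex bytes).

MEM[0x29,0x0e,0x25] = 2f e8 94

#0 dst[0x1c+6] := {0xca,0x96,0x59,0x75,0x2a,0xc2}
#1 dst[0x17+3] := {0x94,0xb1,0x45}
#2 dst[0x1d+6] := {0xe7,0x20,0x17,0x29,0x0d,0x06}
#3 dst[0x24+5] := {0xa9,0x94,0xb1,0x45,0x6c}
#4 dst[0x27+7] := {0xa1,0x7b,0x2f,0xf5,0xa9,0x94,0xb1}
query mem[0x29]=0x2f, mem[0x0e]=0xe8, mem[0x25]=0x94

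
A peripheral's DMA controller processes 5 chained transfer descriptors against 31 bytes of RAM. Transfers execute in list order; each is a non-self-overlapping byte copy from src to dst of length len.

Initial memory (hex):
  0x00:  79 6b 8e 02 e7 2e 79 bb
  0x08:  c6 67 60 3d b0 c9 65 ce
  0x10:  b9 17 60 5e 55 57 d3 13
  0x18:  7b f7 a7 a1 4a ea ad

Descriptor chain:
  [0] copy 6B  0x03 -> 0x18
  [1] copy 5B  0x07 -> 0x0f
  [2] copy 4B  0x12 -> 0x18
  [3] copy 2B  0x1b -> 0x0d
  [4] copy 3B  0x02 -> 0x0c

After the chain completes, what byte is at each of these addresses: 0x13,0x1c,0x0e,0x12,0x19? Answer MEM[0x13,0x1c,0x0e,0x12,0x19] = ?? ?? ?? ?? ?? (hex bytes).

MEM[0x13,0x1c,0x0e,0x12,0x19] = 3d bb e7 60 3d

#0 dst[0x18+6] := {0x02,0xe7,0x2e,0x79,0xbb,0xc6}
#1 dst[0x0f+5] := {0xbb,0xc6,0x67,0x60,0x3d}
#2 dst[0x18+4] := {0x60,0x3d,0x55,0x57}
#3 dst[0x0d+2] := {0x57,0xbb}
#4 dst[0x0c+3] := {0x8e,0x02,0xe7}
query mem[0x13]=0x3d, mem[0x1c]=0xbb, mem[0x0e]=0xe7, mem[0x12]=0x60, mem[0x19]=0x3d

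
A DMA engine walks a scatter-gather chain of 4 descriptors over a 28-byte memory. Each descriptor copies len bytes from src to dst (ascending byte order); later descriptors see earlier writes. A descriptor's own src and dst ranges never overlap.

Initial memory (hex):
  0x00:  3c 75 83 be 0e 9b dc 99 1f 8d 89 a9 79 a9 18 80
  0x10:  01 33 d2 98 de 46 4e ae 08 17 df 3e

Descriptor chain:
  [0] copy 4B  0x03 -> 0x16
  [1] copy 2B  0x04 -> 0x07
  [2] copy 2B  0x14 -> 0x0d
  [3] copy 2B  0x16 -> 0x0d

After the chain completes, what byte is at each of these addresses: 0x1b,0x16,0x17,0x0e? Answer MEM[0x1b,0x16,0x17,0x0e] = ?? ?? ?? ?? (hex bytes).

MEM[0x1b,0x16,0x17,0x0e] = 3e be 0e 0e

  after D0: wrote 4B at 0x16 = be0e9bdc
  after D1: wrote 2B at 0x07 = 0e9b
  after D2: wrote 2B at 0x0d = de46
  after D3: wrote 2B at 0x0d = be0e
query mem[0x1b]=0x3e, mem[0x16]=0xbe, mem[0x17]=0x0e, mem[0x0e]=0x0e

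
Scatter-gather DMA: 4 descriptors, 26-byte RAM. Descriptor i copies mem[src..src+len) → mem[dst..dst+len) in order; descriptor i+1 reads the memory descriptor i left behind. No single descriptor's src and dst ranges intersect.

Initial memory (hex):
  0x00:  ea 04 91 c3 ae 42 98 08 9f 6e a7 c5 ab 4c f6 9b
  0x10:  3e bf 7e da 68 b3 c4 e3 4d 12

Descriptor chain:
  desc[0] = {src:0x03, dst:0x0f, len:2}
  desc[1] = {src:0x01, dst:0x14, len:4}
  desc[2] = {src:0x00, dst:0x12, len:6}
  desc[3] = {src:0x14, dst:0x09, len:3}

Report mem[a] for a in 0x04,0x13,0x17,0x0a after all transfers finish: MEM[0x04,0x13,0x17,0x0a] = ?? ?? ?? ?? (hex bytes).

MEM[0x04,0x13,0x17,0x0a] = ae 04 42 c3

[0] 0x03->0x0f len=2 : c3 ae
[1] 0x01->0x14 len=4 : 04 91 c3 ae
[2] 0x00->0x12 len=6 : ea 04 91 c3 ae 42
[3] 0x14->0x09 len=3 : 91 c3 ae
query mem[0x04]=0xae, mem[0x13]=0x04, mem[0x17]=0x42, mem[0x0a]=0xc3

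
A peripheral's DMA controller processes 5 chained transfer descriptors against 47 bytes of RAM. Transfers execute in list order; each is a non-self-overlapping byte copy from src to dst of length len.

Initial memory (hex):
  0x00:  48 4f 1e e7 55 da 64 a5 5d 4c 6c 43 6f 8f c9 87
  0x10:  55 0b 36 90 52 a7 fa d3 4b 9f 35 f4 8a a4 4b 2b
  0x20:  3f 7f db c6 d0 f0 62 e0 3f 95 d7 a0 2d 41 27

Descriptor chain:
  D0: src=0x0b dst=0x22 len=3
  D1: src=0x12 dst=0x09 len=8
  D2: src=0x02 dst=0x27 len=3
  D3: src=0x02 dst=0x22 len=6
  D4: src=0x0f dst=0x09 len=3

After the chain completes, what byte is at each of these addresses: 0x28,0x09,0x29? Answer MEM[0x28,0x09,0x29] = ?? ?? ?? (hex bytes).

MEM[0x28,0x09,0x29] = e7 4b 55

#0 dst[0x22+3] := {0x43,0x6f,0x8f}
#1 dst[0x09+8] := {0x36,0x90,0x52,0xa7,0xfa,0xd3,0x4b,0x9f}
#2 dst[0x27+3] := {0x1e,0xe7,0x55}
#3 dst[0x22+6] := {0x1e,0xe7,0x55,0xda,0x64,0xa5}
#4 dst[0x09+3] := {0x4b,0x9f,0x0b}
query mem[0x28]=0xe7, mem[0x09]=0x4b, mem[0x29]=0x55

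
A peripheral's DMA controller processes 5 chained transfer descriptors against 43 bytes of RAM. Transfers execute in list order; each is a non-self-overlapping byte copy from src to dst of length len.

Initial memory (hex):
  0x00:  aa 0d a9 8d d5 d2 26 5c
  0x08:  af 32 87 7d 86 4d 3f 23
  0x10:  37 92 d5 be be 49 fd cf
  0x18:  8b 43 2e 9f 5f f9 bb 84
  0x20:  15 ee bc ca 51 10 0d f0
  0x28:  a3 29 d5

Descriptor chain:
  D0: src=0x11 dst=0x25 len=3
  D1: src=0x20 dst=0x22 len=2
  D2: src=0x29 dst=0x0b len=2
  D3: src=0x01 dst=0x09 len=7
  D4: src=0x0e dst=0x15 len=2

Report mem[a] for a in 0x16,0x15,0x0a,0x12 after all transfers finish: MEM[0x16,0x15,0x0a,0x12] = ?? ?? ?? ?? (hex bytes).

  after D0: wrote 3B at 0x25 = 92d5be
  after D1: wrote 2B at 0x22 = 15ee
  after D2: wrote 2B at 0x0b = 29d5
  after D3: wrote 7B at 0x09 = 0da98dd5d2265c
  after D4: wrote 2B at 0x15 = 265c
query mem[0x16]=0x5c, mem[0x15]=0x26, mem[0x0a]=0xa9, mem[0x12]=0xd5

MEM[0x16,0x15,0x0a,0x12] = 5c 26 a9 d5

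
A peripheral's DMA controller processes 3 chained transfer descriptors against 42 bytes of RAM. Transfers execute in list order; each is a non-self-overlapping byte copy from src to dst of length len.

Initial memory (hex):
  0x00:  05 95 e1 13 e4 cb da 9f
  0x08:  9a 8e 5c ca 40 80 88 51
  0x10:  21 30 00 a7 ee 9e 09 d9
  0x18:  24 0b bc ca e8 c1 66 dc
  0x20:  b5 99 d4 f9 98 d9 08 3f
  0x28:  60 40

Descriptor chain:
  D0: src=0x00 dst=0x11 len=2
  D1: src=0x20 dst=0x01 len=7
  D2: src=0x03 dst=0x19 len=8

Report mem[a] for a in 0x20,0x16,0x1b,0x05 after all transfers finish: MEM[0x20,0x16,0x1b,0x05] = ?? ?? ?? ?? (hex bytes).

MEM[0x20,0x16,0x1b,0x05] = 5c 09 98 98

  after D0: wrote 2B at 0x11 = 0595
  after D1: wrote 7B at 0x01 = b599d4f998d908
  after D2: wrote 8B at 0x19 = d4f998d9089a8e5c
query mem[0x20]=0x5c, mem[0x16]=0x09, mem[0x1b]=0x98, mem[0x05]=0x98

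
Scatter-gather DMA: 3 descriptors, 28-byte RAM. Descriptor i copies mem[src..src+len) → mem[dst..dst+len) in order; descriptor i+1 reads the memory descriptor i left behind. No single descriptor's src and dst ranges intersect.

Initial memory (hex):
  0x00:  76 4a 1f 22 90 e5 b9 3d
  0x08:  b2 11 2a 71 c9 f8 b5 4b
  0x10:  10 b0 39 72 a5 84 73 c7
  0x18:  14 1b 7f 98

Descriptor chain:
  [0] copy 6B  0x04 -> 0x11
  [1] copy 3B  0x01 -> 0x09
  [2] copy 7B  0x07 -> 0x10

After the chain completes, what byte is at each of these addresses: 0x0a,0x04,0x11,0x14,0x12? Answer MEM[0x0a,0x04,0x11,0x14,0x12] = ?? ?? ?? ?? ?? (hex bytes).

MEM[0x0a,0x04,0x11,0x14,0x12] = 1f 90 b2 22 4a

#0 dst[0x11+6] := {0x90,0xe5,0xb9,0x3d,0xb2,0x11}
#1 dst[0x09+3] := {0x4a,0x1f,0x22}
#2 dst[0x10+7] := {0x3d,0xb2,0x4a,0x1f,0x22,0xc9,0xf8}
query mem[0x0a]=0x1f, mem[0x04]=0x90, mem[0x11]=0xb2, mem[0x14]=0x22, mem[0x12]=0x4a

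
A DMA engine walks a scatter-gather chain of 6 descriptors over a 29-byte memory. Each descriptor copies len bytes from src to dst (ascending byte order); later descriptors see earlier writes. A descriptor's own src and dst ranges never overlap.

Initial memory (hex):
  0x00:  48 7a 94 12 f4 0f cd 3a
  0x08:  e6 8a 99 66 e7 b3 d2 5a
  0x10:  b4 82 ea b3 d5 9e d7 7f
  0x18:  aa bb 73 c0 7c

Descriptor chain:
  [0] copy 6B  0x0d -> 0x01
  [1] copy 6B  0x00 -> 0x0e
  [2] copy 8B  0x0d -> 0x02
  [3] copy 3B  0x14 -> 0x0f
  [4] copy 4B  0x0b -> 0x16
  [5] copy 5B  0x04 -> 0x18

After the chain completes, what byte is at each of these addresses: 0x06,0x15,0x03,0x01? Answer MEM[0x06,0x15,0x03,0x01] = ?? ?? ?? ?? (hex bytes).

MEM[0x06,0x15,0x03,0x01] = 5a 9e 48 b3

D0: mem[0x01..0x06] <- [b3 d2 5a b4 82 ea]
D1: mem[0x0e..0x13] <- [48 b3 d2 5a b4 82]
D2: mem[0x02..0x09] <- [b3 48 b3 d2 5a b4 82 d5]
D3: mem[0x0f..0x11] <- [d5 9e d7]
D4: mem[0x16..0x19] <- [66 e7 b3 48]
D5: mem[0x18..0x1c] <- [b3 d2 5a b4 82]
query mem[0x06]=0x5a, mem[0x15]=0x9e, mem[0x03]=0x48, mem[0x01]=0xb3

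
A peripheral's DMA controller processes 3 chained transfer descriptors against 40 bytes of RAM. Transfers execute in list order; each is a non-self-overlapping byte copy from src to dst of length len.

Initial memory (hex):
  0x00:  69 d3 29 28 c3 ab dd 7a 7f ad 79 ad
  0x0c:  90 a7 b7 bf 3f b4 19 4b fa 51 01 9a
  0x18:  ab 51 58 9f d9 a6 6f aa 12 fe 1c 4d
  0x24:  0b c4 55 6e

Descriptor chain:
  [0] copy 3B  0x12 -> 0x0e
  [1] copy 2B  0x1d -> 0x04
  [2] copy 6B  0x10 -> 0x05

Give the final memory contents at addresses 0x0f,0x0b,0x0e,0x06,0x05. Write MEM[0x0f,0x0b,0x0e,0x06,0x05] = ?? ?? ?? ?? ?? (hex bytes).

  after D0: wrote 3B at 0x0e = 194bfa
  after D1: wrote 2B at 0x04 = a66f
  after D2: wrote 6B at 0x05 = fab4194bfa51
query mem[0x0f]=0x4b, mem[0x0b]=0xad, mem[0x0e]=0x19, mem[0x06]=0xb4, mem[0x05]=0xfa

MEM[0x0f,0x0b,0x0e,0x06,0x05] = 4b ad 19 b4 fa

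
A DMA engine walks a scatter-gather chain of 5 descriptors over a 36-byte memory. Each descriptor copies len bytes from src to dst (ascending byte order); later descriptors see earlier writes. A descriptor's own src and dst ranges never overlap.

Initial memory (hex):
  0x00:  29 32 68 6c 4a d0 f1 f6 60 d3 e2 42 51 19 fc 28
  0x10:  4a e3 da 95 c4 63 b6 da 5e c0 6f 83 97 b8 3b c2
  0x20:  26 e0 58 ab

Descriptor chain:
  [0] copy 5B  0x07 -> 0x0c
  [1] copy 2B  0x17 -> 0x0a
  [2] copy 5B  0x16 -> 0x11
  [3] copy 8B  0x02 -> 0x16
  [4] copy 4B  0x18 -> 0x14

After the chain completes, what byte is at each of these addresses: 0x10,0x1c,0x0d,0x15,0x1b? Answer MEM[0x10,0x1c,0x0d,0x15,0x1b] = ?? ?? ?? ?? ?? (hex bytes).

  after D0: wrote 5B at 0x0c = f660d3e242
  after D1: wrote 2B at 0x0a = da5e
  after D2: wrote 5B at 0x11 = b6da5ec06f
  after D3: wrote 8B at 0x16 = 686c4ad0f1f660d3
  after D4: wrote 4B at 0x14 = 4ad0f1f6
query mem[0x10]=0x42, mem[0x1c]=0x60, mem[0x0d]=0x60, mem[0x15]=0xd0, mem[0x1b]=0xf6

MEM[0x10,0x1c,0x0d,0x15,0x1b] = 42 60 60 d0 f6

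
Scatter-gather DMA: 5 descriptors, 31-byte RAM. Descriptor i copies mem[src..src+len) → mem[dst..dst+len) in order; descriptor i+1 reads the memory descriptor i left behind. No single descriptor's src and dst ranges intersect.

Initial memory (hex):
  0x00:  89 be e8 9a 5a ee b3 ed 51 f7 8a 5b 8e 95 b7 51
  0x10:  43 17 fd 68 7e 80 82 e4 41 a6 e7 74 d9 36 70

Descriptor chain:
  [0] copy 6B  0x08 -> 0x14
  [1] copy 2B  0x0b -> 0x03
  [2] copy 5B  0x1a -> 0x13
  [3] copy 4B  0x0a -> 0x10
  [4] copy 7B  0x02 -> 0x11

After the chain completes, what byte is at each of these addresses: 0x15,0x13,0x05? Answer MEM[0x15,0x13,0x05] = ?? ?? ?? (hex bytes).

MEM[0x15,0x13,0x05] = b3 8e ee

D0: mem[0x14..0x19] <- [51 f7 8a 5b 8e 95]
D1: mem[0x03..0x04] <- [5b 8e]
D2: mem[0x13..0x17] <- [e7 74 d9 36 70]
D3: mem[0x10..0x13] <- [8a 5b 8e 95]
D4: mem[0x11..0x17] <- [e8 5b 8e ee b3 ed 51]
query mem[0x15]=0xb3, mem[0x13]=0x8e, mem[0x05]=0xee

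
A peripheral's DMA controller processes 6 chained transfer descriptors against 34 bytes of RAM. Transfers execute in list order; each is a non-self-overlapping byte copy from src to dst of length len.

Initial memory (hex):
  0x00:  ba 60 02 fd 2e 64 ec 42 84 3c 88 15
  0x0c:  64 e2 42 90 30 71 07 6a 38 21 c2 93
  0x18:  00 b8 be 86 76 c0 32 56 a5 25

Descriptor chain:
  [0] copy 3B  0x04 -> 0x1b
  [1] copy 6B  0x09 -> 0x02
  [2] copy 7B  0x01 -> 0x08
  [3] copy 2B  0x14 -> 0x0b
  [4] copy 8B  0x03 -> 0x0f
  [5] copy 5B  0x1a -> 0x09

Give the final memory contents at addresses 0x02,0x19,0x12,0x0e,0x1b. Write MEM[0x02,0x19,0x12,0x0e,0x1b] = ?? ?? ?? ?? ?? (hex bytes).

[0] 0x04->0x1b len=3 : 2e 64 ec
[1] 0x09->0x02 len=6 : 3c 88 15 64 e2 42
[2] 0x01->0x08 len=7 : 60 3c 88 15 64 e2 42
[3] 0x14->0x0b len=2 : 38 21
[4] 0x03->0x0f len=8 : 88 15 64 e2 42 60 3c 88
[5] 0x1a->0x09 len=5 : be 2e 64 ec 32
query mem[0x02]=0x3c, mem[0x19]=0xb8, mem[0x12]=0xe2, mem[0x0e]=0x42, mem[0x1b]=0x2e

MEM[0x02,0x19,0x12,0x0e,0x1b] = 3c b8 e2 42 2e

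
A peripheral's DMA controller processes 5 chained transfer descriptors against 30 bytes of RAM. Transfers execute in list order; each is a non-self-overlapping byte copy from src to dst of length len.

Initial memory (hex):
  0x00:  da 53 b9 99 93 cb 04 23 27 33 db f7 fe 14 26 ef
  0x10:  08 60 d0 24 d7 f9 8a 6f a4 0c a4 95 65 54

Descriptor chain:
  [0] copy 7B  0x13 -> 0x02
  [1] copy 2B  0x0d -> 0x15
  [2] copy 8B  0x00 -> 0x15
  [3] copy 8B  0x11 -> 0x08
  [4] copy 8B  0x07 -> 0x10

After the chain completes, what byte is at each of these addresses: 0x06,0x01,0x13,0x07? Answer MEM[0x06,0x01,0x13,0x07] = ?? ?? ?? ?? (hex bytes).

MEM[0x06,0x01,0x13,0x07] = 6f 53 24 a4

[0] 0x13->0x02 len=7 : 24 d7 f9 8a 6f a4 0c
[1] 0x0d->0x15 len=2 : 14 26
[2] 0x00->0x15 len=8 : da 53 24 d7 f9 8a 6f a4
[3] 0x11->0x08 len=8 : 60 d0 24 d7 da 53 24 d7
[4] 0x07->0x10 len=8 : a4 60 d0 24 d7 da 53 24
query mem[0x06]=0x6f, mem[0x01]=0x53, mem[0x13]=0x24, mem[0x07]=0xa4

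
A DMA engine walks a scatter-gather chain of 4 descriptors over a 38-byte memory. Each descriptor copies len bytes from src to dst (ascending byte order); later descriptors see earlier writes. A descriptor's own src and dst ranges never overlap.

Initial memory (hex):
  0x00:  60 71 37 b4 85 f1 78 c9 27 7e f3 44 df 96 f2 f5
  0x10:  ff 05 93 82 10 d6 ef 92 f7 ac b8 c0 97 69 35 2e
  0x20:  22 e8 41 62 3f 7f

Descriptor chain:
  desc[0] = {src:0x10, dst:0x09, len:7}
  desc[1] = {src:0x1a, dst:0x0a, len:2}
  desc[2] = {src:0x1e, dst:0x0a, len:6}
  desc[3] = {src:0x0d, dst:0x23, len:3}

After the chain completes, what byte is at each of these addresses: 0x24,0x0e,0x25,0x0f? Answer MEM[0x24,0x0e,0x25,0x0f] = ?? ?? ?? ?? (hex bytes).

#0 dst[0x09+7] := {0xff,0x05,0x93,0x82,0x10,0xd6,0xef}
#1 dst[0x0a+2] := {0xb8,0xc0}
#2 dst[0x0a+6] := {0x35,0x2e,0x22,0xe8,0x41,0x62}
#3 dst[0x23+3] := {0xe8,0x41,0x62}
query mem[0x24]=0x41, mem[0x0e]=0x41, mem[0x25]=0x62, mem[0x0f]=0x62

MEM[0x24,0x0e,0x25,0x0f] = 41 41 62 62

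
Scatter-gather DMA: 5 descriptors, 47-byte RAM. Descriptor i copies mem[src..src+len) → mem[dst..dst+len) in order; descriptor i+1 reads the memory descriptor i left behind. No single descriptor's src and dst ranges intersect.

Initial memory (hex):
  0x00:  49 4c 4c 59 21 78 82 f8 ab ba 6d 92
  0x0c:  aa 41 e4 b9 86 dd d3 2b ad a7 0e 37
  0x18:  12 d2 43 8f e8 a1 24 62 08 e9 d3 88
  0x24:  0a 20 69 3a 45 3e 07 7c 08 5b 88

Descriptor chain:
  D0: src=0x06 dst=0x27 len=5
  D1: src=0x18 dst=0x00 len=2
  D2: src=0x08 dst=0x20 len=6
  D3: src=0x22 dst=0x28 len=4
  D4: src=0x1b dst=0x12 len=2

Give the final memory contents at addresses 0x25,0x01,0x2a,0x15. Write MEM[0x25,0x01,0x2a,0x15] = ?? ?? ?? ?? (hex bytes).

MEM[0x25,0x01,0x2a,0x15] = 41 d2 aa a7

[0] 0x06->0x27 len=5 : 82 f8 ab ba 6d
[1] 0x18->0x00 len=2 : 12 d2
[2] 0x08->0x20 len=6 : ab ba 6d 92 aa 41
[3] 0x22->0x28 len=4 : 6d 92 aa 41
[4] 0x1b->0x12 len=2 : 8f e8
query mem[0x25]=0x41, mem[0x01]=0xd2, mem[0x2a]=0xaa, mem[0x15]=0xa7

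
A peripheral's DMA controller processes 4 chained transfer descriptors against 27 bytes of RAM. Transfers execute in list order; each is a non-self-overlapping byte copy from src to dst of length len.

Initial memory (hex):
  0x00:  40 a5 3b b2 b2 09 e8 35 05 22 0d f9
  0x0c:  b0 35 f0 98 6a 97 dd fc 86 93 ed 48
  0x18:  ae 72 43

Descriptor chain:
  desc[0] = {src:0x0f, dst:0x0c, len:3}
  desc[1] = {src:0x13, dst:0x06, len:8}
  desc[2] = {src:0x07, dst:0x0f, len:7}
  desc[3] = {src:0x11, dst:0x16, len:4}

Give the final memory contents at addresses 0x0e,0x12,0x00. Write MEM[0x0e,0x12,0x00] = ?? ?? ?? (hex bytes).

MEM[0x0e,0x12,0x00] = 97 48 40

#0 dst[0x0c+3] := {0x98,0x6a,0x97}
#1 dst[0x06+8] := {0xfc,0x86,0x93,0xed,0x48,0xae,0x72,0x43}
#2 dst[0x0f+7] := {0x86,0x93,0xed,0x48,0xae,0x72,0x43}
#3 dst[0x16+4] := {0xed,0x48,0xae,0x72}
query mem[0x0e]=0x97, mem[0x12]=0x48, mem[0x00]=0x40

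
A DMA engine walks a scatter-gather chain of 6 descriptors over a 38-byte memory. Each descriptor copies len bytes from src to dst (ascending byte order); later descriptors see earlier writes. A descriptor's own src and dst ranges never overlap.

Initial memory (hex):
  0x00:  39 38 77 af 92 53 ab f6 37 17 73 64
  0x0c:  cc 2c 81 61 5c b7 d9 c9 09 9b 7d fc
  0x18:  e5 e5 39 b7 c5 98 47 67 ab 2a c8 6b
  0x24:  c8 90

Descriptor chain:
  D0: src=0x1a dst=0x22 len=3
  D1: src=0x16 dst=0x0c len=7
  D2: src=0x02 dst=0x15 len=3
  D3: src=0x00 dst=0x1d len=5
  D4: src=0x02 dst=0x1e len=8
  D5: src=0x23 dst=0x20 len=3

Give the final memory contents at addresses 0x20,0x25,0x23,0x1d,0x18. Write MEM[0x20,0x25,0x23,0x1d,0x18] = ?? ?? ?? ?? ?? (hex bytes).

MEM[0x20,0x25,0x23,0x1d,0x18] = f6 17 f6 39 e5

  after D0: wrote 3B at 0x22 = 39b7c5
  after D1: wrote 7B at 0x0c = 7dfce5e539b7c5
  after D2: wrote 3B at 0x15 = 77af92
  after D3: wrote 5B at 0x1d = 393877af92
  after D4: wrote 8B at 0x1e = 77af9253abf63717
  after D5: wrote 3B at 0x20 = f63717
query mem[0x20]=0xf6, mem[0x25]=0x17, mem[0x23]=0xf6, mem[0x1d]=0x39, mem[0x18]=0xe5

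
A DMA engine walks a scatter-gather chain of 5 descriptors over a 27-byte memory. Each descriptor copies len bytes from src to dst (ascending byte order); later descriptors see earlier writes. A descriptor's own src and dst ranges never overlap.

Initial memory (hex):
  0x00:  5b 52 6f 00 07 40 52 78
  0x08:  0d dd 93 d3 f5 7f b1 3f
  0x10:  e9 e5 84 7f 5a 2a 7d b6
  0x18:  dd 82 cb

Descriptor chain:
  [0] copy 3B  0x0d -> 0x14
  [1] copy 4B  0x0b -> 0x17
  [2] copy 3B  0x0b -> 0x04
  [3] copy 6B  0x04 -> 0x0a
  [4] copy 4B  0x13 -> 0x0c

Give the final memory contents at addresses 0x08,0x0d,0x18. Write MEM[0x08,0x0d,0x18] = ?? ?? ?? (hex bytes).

D0: mem[0x14..0x16] <- [7f b1 3f]
D1: mem[0x17..0x1a] <- [d3 f5 7f b1]
D2: mem[0x04..0x06] <- [d3 f5 7f]
D3: mem[0x0a..0x0f] <- [d3 f5 7f 78 0d dd]
D4: mem[0x0c..0x0f] <- [7f 7f b1 3f]
query mem[0x08]=0x0d, mem[0x0d]=0x7f, mem[0x18]=0xf5

MEM[0x08,0x0d,0x18] = 0d 7f f5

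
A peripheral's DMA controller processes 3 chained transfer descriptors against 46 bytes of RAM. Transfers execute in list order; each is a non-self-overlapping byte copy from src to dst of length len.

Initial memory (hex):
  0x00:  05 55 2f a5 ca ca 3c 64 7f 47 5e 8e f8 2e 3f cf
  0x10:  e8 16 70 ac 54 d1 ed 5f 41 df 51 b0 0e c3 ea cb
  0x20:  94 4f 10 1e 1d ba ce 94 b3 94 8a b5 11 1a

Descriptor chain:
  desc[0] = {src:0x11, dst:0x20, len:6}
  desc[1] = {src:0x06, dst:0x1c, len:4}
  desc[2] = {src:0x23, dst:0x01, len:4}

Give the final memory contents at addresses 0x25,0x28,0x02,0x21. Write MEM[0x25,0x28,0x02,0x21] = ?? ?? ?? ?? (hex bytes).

MEM[0x25,0x28,0x02,0x21] = ed b3 d1 70

  after D0: wrote 6B at 0x20 = 1670ac54d1ed
  after D1: wrote 4B at 0x1c = 3c647f47
  after D2: wrote 4B at 0x01 = 54d1edce
query mem[0x25]=0xed, mem[0x28]=0xb3, mem[0x02]=0xd1, mem[0x21]=0x70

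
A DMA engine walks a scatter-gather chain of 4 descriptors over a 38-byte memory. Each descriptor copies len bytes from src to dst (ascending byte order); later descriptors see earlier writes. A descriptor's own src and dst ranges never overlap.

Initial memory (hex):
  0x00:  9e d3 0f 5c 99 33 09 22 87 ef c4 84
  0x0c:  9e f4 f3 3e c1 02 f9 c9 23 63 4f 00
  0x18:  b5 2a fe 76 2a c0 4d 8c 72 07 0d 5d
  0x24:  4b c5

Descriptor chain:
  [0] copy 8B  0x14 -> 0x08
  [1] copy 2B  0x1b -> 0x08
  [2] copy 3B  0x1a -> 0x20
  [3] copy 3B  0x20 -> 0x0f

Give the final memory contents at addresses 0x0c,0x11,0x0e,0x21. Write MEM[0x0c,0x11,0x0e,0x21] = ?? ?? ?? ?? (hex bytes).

MEM[0x0c,0x11,0x0e,0x21] = b5 2a fe 76

D0: mem[0x08..0x0f] <- [23 63 4f 00 b5 2a fe 76]
D1: mem[0x08..0x09] <- [76 2a]
D2: mem[0x20..0x22] <- [fe 76 2a]
D3: mem[0x0f..0x11] <- [fe 76 2a]
query mem[0x0c]=0xb5, mem[0x11]=0x2a, mem[0x0e]=0xfe, mem[0x21]=0x76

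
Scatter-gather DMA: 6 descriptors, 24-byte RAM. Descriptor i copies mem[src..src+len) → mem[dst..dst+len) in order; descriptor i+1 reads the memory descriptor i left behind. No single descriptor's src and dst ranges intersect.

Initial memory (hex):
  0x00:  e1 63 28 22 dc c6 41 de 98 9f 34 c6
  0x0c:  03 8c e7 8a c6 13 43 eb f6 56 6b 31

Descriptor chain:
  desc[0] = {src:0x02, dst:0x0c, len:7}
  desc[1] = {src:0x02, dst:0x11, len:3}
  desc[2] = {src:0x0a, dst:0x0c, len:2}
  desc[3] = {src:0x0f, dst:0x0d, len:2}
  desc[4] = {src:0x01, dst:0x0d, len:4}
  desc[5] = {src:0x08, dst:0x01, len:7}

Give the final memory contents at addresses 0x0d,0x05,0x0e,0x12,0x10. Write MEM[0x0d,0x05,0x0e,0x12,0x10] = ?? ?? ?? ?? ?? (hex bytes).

[0] 0x02->0x0c len=7 : 28 22 dc c6 41 de 98
[1] 0x02->0x11 len=3 : 28 22 dc
[2] 0x0a->0x0c len=2 : 34 c6
[3] 0x0f->0x0d len=2 : c6 41
[4] 0x01->0x0d len=4 : 63 28 22 dc
[5] 0x08->0x01 len=7 : 98 9f 34 c6 34 63 28
query mem[0x0d]=0x63, mem[0x05]=0x34, mem[0x0e]=0x28, mem[0x12]=0x22, mem[0x10]=0xdc

MEM[0x0d,0x05,0x0e,0x12,0x10] = 63 34 28 22 dc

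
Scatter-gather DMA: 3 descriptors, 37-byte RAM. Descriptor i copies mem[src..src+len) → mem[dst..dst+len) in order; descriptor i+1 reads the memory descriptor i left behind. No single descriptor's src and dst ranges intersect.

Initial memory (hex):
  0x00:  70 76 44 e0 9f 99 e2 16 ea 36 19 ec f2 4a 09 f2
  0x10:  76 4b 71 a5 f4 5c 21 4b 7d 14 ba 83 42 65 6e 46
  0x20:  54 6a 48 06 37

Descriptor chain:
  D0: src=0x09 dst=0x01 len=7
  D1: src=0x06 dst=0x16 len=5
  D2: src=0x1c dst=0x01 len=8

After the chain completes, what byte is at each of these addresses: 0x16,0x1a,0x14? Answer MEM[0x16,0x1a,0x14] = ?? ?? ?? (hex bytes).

MEM[0x16,0x1a,0x14] = 09 19 f4

D0: mem[0x01..0x07] <- [36 19 ec f2 4a 09 f2]
D1: mem[0x16..0x1a] <- [09 f2 ea 36 19]
D2: mem[0x01..0x08] <- [42 65 6e 46 54 6a 48 06]
query mem[0x16]=0x09, mem[0x1a]=0x19, mem[0x14]=0xf4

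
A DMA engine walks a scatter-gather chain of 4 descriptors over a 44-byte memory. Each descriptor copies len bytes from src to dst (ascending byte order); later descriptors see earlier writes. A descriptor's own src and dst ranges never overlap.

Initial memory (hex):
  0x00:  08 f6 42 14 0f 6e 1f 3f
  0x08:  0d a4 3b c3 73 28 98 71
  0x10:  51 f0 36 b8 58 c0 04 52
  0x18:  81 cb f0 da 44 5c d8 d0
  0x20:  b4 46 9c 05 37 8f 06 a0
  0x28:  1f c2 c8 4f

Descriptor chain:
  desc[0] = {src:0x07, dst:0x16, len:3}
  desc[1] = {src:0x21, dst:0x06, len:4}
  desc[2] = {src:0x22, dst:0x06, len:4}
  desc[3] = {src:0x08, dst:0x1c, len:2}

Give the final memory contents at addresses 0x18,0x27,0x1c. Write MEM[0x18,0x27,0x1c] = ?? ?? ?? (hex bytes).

#0 dst[0x16+3] := {0x3f,0x0d,0xa4}
#1 dst[0x06+4] := {0x46,0x9c,0x05,0x37}
#2 dst[0x06+4] := {0x9c,0x05,0x37,0x8f}
#3 dst[0x1c+2] := {0x37,0x8f}
query mem[0x18]=0xa4, mem[0x27]=0xa0, mem[0x1c]=0x37

MEM[0x18,0x27,0x1c] = a4 a0 37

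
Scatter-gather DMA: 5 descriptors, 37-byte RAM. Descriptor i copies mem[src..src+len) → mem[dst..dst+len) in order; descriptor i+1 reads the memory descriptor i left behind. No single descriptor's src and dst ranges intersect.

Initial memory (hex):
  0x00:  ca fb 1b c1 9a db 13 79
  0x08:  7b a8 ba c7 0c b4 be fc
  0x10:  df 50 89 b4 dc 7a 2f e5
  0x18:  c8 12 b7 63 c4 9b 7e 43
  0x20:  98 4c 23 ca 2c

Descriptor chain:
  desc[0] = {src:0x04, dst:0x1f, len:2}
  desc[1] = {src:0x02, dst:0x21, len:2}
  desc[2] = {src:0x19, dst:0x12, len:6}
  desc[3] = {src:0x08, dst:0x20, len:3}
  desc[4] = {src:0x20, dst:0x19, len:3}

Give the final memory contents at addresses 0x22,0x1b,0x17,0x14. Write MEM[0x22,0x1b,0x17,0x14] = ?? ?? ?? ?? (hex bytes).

D0: mem[0x1f..0x20] <- [9a db]
D1: mem[0x21..0x22] <- [1b c1]
D2: mem[0x12..0x17] <- [12 b7 63 c4 9b 7e]
D3: mem[0x20..0x22] <- [7b a8 ba]
D4: mem[0x19..0x1b] <- [7b a8 ba]
query mem[0x22]=0xba, mem[0x1b]=0xba, mem[0x17]=0x7e, mem[0x14]=0x63

MEM[0x22,0x1b,0x17,0x14] = ba ba 7e 63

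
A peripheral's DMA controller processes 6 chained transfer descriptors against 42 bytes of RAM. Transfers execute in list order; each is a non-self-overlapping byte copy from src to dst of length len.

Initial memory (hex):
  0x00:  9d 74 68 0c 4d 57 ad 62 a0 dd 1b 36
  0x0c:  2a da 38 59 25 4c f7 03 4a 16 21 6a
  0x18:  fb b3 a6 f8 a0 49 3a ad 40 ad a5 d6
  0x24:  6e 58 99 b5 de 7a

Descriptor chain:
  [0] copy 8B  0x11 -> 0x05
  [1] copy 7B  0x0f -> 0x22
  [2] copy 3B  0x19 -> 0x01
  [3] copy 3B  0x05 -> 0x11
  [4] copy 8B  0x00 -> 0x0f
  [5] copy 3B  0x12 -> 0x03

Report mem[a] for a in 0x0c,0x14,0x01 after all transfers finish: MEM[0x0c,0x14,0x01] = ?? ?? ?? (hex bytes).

#0 dst[0x05+8] := {0x4c,0xf7,0x03,0x4a,0x16,0x21,0x6a,0xfb}
#1 dst[0x22+7] := {0x59,0x25,0x4c,0xf7,0x03,0x4a,0x16}
#2 dst[0x01+3] := {0xb3,0xa6,0xf8}
#3 dst[0x11+3] := {0x4c,0xf7,0x03}
#4 dst[0x0f+8] := {0x9d,0xb3,0xa6,0xf8,0x4d,0x4c,0xf7,0x03}
#5 dst[0x03+3] := {0xf8,0x4d,0x4c}
query mem[0x0c]=0xfb, mem[0x14]=0x4c, mem[0x01]=0xb3

MEM[0x0c,0x14,0x01] = fb 4c b3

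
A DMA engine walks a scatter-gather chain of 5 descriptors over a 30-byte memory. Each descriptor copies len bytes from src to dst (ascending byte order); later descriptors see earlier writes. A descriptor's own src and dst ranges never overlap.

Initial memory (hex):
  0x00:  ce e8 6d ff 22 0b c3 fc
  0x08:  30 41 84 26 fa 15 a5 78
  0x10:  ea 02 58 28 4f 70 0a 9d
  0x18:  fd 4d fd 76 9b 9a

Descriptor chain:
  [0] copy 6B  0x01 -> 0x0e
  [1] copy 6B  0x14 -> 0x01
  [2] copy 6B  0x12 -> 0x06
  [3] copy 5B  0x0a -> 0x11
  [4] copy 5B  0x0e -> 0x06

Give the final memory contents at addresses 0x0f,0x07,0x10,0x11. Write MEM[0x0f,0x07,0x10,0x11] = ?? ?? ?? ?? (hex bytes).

#0 dst[0x0e+6] := {0xe8,0x6d,0xff,0x22,0x0b,0xc3}
#1 dst[0x01+6] := {0x4f,0x70,0x0a,0x9d,0xfd,0x4d}
#2 dst[0x06+6] := {0x0b,0xc3,0x4f,0x70,0x0a,0x9d}
#3 dst[0x11+5] := {0x0a,0x9d,0xfa,0x15,0xe8}
#4 dst[0x06+5] := {0xe8,0x6d,0xff,0x0a,0x9d}
query mem[0x0f]=0x6d, mem[0x07]=0x6d, mem[0x10]=0xff, mem[0x11]=0x0a

MEM[0x0f,0x07,0x10,0x11] = 6d 6d ff 0a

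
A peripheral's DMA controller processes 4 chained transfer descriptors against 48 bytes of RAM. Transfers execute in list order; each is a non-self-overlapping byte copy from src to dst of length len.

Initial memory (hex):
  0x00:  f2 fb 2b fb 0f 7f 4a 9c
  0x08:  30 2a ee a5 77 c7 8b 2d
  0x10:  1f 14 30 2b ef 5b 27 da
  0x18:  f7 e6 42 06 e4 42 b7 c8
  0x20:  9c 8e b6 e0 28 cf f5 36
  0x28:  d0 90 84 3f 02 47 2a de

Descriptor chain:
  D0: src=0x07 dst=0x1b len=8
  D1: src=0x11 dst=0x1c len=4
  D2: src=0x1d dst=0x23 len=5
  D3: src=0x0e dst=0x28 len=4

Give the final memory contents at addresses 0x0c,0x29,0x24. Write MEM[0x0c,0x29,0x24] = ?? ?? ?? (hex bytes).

MEM[0x0c,0x29,0x24] = 77 2d 2b

[0] 0x07->0x1b len=8 : 9c 30 2a ee a5 77 c7 8b
[1] 0x11->0x1c len=4 : 14 30 2b ef
[2] 0x1d->0x23 len=5 : 30 2b ef 77 c7
[3] 0x0e->0x28 len=4 : 8b 2d 1f 14
query mem[0x0c]=0x77, mem[0x29]=0x2d, mem[0x24]=0x2b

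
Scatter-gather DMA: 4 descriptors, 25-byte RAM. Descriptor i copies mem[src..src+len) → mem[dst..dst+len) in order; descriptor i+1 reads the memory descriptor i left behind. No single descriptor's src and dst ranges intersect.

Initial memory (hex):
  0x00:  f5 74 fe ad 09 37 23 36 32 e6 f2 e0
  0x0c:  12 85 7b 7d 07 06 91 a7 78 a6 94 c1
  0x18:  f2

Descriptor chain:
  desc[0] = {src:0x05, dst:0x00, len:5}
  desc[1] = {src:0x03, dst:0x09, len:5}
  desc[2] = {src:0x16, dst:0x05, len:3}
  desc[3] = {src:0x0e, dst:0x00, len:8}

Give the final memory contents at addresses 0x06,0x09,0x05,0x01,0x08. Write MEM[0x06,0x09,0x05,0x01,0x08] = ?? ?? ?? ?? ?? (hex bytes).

MEM[0x06,0x09,0x05,0x01,0x08] = 78 32 a7 7d 32

#0 dst[0x00+5] := {0x37,0x23,0x36,0x32,0xe6}
#1 dst[0x09+5] := {0x32,0xe6,0x37,0x23,0x36}
#2 dst[0x05+3] := {0x94,0xc1,0xf2}
#3 dst[0x00+8] := {0x7b,0x7d,0x07,0x06,0x91,0xa7,0x78,0xa6}
query mem[0x06]=0x78, mem[0x09]=0x32, mem[0x05]=0xa7, mem[0x01]=0x7d, mem[0x08]=0x32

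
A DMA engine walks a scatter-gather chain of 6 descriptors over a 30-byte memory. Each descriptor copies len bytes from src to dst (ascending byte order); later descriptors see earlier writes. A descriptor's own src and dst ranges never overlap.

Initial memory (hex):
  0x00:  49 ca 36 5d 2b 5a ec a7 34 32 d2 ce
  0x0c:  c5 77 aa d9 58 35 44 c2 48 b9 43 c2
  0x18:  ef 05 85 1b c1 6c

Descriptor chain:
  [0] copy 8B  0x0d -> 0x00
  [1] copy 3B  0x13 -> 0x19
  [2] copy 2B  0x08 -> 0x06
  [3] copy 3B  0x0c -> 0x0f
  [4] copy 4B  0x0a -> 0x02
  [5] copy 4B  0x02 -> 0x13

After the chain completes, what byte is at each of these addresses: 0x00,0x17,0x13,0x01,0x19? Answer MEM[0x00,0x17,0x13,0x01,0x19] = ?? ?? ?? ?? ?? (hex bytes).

D0: mem[0x00..0x07] <- [77 aa d9 58 35 44 c2 48]
D1: mem[0x19..0x1b] <- [c2 48 b9]
D2: mem[0x06..0x07] <- [34 32]
D3: mem[0x0f..0x11] <- [c5 77 aa]
D4: mem[0x02..0x05] <- [d2 ce c5 77]
D5: mem[0x13..0x16] <- [d2 ce c5 77]
query mem[0x00]=0x77, mem[0x17]=0xc2, mem[0x13]=0xd2, mem[0x01]=0xaa, mem[0x19]=0xc2

MEM[0x00,0x17,0x13,0x01,0x19] = 77 c2 d2 aa c2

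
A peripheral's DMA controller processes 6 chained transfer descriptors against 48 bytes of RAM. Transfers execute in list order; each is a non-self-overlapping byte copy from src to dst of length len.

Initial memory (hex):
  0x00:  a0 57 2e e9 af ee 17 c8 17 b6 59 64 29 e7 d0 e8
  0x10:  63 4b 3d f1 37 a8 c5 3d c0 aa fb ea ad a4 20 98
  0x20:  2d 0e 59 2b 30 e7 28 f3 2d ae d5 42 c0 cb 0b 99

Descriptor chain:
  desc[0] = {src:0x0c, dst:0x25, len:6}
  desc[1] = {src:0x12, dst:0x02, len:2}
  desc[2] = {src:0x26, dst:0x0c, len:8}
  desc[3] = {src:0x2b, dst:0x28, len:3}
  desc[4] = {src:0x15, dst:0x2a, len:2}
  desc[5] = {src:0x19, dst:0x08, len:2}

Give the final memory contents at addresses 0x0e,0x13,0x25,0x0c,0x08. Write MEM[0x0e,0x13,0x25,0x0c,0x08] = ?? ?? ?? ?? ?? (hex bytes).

MEM[0x0e,0x13,0x25,0x0c,0x08] = e8 cb 29 e7 aa

  after D0: wrote 6B at 0x25 = 29e7d0e8634b
  after D1: wrote 2B at 0x02 = 3df1
  after D2: wrote 8B at 0x0c = e7d0e8634b42c0cb
  after D3: wrote 3B at 0x28 = 42c0cb
  after D4: wrote 2B at 0x2a = a8c5
  after D5: wrote 2B at 0x08 = aafb
query mem[0x0e]=0xe8, mem[0x13]=0xcb, mem[0x25]=0x29, mem[0x0c]=0xe7, mem[0x08]=0xaa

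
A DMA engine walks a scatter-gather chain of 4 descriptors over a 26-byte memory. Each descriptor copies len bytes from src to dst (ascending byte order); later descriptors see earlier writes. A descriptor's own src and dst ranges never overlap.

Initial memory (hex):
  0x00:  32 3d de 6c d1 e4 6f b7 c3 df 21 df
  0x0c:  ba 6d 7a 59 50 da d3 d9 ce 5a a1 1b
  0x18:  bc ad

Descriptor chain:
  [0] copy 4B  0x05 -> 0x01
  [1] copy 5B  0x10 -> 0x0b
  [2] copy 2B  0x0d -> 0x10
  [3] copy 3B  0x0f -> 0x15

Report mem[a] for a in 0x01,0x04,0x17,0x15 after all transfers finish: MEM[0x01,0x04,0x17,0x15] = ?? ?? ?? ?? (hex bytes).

MEM[0x01,0x04,0x17,0x15] = e4 c3 d9 ce

[0] 0x05->0x01 len=4 : e4 6f b7 c3
[1] 0x10->0x0b len=5 : 50 da d3 d9 ce
[2] 0x0d->0x10 len=2 : d3 d9
[3] 0x0f->0x15 len=3 : ce d3 d9
query mem[0x01]=0xe4, mem[0x04]=0xc3, mem[0x17]=0xd9, mem[0x15]=0xce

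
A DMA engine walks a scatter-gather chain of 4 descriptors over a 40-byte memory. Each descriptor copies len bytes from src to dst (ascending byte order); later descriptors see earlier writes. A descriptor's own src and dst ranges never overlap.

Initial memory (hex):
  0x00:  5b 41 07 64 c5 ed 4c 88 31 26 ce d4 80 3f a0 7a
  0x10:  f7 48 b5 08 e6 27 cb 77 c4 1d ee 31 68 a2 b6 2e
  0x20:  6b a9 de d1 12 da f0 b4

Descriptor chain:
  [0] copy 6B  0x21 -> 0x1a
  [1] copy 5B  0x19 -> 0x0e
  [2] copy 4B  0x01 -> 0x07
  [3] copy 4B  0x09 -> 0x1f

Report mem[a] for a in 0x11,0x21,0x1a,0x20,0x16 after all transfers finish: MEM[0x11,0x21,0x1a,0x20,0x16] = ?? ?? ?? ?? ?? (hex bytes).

MEM[0x11,0x21,0x1a,0x20,0x16] = d1 d4 a9 c5 cb

[0] 0x21->0x1a len=6 : a9 de d1 12 da f0
[1] 0x19->0x0e len=5 : 1d a9 de d1 12
[2] 0x01->0x07 len=4 : 41 07 64 c5
[3] 0x09->0x1f len=4 : 64 c5 d4 80
query mem[0x11]=0xd1, mem[0x21]=0xd4, mem[0x1a]=0xa9, mem[0x20]=0xc5, mem[0x16]=0xcb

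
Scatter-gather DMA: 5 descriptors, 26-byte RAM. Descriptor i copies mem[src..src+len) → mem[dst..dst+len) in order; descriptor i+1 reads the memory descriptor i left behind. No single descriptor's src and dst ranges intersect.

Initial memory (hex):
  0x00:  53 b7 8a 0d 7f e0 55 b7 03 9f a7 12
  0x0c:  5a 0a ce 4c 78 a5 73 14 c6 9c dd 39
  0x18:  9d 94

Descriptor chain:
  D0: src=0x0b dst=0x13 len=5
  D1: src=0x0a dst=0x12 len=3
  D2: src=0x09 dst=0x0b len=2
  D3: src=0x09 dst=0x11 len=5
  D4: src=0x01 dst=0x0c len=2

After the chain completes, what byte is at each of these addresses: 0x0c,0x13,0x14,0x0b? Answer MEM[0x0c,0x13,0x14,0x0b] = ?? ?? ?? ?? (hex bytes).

MEM[0x0c,0x13,0x14,0x0b] = b7 9f a7 9f

  after D0: wrote 5B at 0x13 = 125a0ace4c
  after D1: wrote 3B at 0x12 = a7125a
  after D2: wrote 2B at 0x0b = 9fa7
  after D3: wrote 5B at 0x11 = 9fa79fa70a
  after D4: wrote 2B at 0x0c = b78a
query mem[0x0c]=0xb7, mem[0x13]=0x9f, mem[0x14]=0xa7, mem[0x0b]=0x9f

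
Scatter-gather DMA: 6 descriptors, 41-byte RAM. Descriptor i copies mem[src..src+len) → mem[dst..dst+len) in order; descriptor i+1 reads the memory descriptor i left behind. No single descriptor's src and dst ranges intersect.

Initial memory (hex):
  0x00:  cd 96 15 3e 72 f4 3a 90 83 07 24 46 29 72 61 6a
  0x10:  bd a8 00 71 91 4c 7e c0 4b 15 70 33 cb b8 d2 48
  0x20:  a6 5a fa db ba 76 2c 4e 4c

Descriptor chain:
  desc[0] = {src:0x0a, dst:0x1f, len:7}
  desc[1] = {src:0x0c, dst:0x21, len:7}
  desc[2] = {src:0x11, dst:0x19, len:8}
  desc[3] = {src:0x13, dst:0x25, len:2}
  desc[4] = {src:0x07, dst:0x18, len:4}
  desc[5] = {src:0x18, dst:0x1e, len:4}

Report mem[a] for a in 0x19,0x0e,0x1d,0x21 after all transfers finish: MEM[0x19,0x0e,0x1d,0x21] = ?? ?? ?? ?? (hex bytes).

D0: mem[0x1f..0x25] <- [24 46 29 72 61 6a bd]
D1: mem[0x21..0x27] <- [29 72 61 6a bd a8 00]
D2: mem[0x19..0x20] <- [a8 00 71 91 4c 7e c0 4b]
D3: mem[0x25..0x26] <- [71 91]
D4: mem[0x18..0x1b] <- [90 83 07 24]
D5: mem[0x1e..0x21] <- [90 83 07 24]
query mem[0x19]=0x83, mem[0x0e]=0x61, mem[0x1d]=0x4c, mem[0x21]=0x24

MEM[0x19,0x0e,0x1d,0x21] = 83 61 4c 24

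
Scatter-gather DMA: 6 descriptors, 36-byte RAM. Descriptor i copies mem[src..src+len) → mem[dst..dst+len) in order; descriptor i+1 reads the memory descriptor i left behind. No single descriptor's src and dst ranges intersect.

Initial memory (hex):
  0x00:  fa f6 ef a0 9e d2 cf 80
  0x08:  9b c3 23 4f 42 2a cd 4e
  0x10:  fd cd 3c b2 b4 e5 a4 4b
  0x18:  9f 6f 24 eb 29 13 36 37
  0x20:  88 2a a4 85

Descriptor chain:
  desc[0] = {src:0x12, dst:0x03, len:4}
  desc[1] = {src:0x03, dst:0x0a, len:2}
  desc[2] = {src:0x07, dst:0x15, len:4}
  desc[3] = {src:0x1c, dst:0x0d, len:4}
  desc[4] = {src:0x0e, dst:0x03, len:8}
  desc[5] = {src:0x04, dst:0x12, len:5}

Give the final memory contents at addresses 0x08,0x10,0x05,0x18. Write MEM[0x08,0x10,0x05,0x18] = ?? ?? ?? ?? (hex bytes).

MEM[0x08,0x10,0x05,0x18] = b2 37 37 3c

  after D0: wrote 4B at 0x03 = 3cb2b4e5
  after D1: wrote 2B at 0x0a = 3cb2
  after D2: wrote 4B at 0x15 = 809bc33c
  after D3: wrote 4B at 0x0d = 29133637
  after D4: wrote 8B at 0x03 = 133637cd3cb2b480
  after D5: wrote 5B at 0x12 = 3637cd3cb2
query mem[0x08]=0xb2, mem[0x10]=0x37, mem[0x05]=0x37, mem[0x18]=0x3c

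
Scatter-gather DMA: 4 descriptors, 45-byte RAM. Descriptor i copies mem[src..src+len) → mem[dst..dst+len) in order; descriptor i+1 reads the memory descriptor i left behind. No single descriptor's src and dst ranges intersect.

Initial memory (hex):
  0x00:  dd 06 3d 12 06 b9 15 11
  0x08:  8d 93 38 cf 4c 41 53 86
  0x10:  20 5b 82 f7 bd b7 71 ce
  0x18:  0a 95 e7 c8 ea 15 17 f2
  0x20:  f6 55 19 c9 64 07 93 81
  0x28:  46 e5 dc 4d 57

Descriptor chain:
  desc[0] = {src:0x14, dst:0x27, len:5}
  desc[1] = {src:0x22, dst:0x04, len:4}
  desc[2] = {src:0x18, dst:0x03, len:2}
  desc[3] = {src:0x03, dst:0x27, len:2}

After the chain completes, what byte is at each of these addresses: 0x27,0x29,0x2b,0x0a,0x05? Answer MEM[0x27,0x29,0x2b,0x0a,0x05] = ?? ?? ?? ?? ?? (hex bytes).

[0] 0x14->0x27 len=5 : bd b7 71 ce 0a
[1] 0x22->0x04 len=4 : 19 c9 64 07
[2] 0x18->0x03 len=2 : 0a 95
[3] 0x03->0x27 len=2 : 0a 95
query mem[0x27]=0x0a, mem[0x29]=0x71, mem[0x2b]=0x0a, mem[0x0a]=0x38, mem[0x05]=0xc9

MEM[0x27,0x29,0x2b,0x0a,0x05] = 0a 71 0a 38 c9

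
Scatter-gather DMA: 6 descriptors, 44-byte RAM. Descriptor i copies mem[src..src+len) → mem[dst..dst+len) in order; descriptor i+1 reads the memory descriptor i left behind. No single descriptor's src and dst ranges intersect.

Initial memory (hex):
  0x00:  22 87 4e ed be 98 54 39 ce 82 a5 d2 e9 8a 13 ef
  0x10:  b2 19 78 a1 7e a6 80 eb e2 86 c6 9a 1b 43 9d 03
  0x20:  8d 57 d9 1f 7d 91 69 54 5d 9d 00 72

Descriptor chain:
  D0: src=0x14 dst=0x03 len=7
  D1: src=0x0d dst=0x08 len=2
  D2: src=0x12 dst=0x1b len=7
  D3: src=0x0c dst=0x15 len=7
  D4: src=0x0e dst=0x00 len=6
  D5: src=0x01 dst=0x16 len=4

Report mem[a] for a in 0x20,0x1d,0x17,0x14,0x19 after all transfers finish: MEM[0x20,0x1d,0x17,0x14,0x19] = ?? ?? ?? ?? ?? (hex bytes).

  after D0: wrote 7B at 0x03 = 7ea680ebe286c6
  after D1: wrote 2B at 0x08 = 8a13
  after D2: wrote 7B at 0x1b = 78a17ea680ebe2
  after D3: wrote 7B at 0x15 = e98a13efb21978
  after D4: wrote 6B at 0x00 = 13efb21978a1
  after D5: wrote 4B at 0x16 = efb21978
query mem[0x20]=0xeb, mem[0x1d]=0x7e, mem[0x17]=0xb2, mem[0x14]=0x7e, mem[0x19]=0x78

MEM[0x20,0x1d,0x17,0x14,0x19] = eb 7e b2 7e 78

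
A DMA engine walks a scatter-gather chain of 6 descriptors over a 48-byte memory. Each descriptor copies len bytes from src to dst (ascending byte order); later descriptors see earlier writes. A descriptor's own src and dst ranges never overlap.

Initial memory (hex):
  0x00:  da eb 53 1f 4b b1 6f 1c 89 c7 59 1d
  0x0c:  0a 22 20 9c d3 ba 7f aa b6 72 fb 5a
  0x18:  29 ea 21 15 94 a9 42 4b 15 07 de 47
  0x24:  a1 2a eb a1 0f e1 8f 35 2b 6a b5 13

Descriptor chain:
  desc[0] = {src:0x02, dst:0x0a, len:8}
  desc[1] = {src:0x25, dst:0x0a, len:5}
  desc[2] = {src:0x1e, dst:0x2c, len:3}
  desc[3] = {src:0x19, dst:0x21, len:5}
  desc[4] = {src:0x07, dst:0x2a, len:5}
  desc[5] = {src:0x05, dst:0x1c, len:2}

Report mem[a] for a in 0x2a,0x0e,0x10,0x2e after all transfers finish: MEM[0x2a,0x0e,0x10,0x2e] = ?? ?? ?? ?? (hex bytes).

D0: mem[0x0a..0x11] <- [53 1f 4b b1 6f 1c 89 c7]
D1: mem[0x0a..0x0e] <- [2a eb a1 0f e1]
D2: mem[0x2c..0x2e] <- [42 4b 15]
D3: mem[0x21..0x25] <- [ea 21 15 94 a9]
D4: mem[0x2a..0x2e] <- [1c 89 c7 2a eb]
D5: mem[0x1c..0x1d] <- [b1 6f]
query mem[0x2a]=0x1c, mem[0x0e]=0xe1, mem[0x10]=0x89, mem[0x2e]=0xeb

MEM[0x2a,0x0e,0x10,0x2e] = 1c e1 89 eb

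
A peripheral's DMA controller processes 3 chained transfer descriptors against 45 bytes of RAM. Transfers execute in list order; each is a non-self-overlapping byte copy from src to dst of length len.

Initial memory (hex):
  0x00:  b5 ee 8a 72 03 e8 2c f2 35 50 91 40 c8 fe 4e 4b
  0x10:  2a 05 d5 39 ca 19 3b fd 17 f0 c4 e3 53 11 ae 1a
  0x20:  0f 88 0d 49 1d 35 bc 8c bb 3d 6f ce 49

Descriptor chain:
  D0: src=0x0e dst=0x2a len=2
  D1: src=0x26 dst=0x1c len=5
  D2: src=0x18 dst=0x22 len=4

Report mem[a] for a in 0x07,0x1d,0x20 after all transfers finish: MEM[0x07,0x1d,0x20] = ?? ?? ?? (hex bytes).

MEM[0x07,0x1d,0x20] = f2 8c 4e

#0 dst[0x2a+2] := {0x4e,0x4b}
#1 dst[0x1c+5] := {0xbc,0x8c,0xbb,0x3d,0x4e}
#2 dst[0x22+4] := {0x17,0xf0,0xc4,0xe3}
query mem[0x07]=0xf2, mem[0x1d]=0x8c, mem[0x20]=0x4e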